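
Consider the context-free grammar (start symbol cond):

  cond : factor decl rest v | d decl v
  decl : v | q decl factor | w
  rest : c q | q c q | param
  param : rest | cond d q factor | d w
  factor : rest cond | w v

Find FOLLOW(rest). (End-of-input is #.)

In cond : factor decl rest v: add FIRST(v) = { v }.
In param : rest: rest is at the end, add FOLLOW(param) = { c, d, q, v, w }.
In factor : rest cond: add FIRST(cond) = { c, d, q, w }.
Union: FOLLOW(rest) = { c, d, q, v, w }.

{ c, d, q, v, w }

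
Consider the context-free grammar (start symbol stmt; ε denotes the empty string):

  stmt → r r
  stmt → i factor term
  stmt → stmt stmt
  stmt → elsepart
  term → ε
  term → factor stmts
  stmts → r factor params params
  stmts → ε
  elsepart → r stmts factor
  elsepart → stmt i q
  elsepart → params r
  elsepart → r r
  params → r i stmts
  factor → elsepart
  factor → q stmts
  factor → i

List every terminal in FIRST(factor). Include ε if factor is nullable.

From factor → elsepart: add FIRST(elsepart) = { i, r }.
factor → q stmts contributes {q}.
factor → i contributes {i}.
Union: FIRST(factor) = { i, q, r }.

{ i, q, r }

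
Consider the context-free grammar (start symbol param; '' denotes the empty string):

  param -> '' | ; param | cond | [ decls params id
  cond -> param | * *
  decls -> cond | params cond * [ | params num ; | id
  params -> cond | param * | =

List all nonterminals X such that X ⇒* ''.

{ cond, decls, param, params }

Directly nullable (have an ''-production): param.
cond -> param with every symbol nullable, so cond is nullable.
decls -> cond with every symbol nullable, so decls is nullable.
params -> cond with every symbol nullable, so params is nullable.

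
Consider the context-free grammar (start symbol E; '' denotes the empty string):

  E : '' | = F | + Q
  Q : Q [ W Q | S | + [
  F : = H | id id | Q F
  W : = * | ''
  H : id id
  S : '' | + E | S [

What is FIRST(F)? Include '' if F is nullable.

F : = H contributes {=}.
F : id id contributes {id}.
From F : Q F: Q nullable, take FIRST(Q) ∪ FIRST(F) = { +, =, [, id }.
Union: FIRST(F) = { +, =, [, id }.

{ +, =, [, id }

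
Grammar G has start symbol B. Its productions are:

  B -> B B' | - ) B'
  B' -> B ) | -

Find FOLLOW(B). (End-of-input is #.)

{ #, ), - }

B is the start symbol, so # ∈ FOLLOW(B).
In B -> B B': add FIRST(B') = { - }.
In B' -> B ): add FIRST()) = { ) }.
Union: FOLLOW(B) = { #, ), - }.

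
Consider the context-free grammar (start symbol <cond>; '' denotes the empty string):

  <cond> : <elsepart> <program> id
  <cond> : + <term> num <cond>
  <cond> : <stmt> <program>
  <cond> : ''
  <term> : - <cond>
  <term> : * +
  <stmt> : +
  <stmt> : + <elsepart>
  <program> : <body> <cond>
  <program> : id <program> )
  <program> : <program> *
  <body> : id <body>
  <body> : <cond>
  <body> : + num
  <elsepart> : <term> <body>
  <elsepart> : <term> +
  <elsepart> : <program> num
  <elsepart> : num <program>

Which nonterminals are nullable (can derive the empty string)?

Directly nullable (have an ''-production): <cond>.
<program> : <body> <cond> with every symbol nullable, so <program> is nullable.
<body> : <cond> with every symbol nullable, so <body> is nullable.
No other nonterminal has a production whose RHS symbols are all nullable.

{ <body>, <cond>, <program> }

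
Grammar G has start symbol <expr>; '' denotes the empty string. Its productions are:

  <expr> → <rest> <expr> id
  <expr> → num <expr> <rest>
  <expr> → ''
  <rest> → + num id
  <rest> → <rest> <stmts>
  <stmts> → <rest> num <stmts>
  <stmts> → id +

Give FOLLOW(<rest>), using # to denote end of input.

{ #, +, id, num }

In <expr> → <rest> <expr> id: add FIRST(<expr> id) = { +, id, num }.
In <expr> → num <expr> <rest>: <rest> is at the end, add FOLLOW(<expr>) = { #, +, id }.
In <rest> → <rest> <stmts>: add FIRST(<stmts>) = { +, id }.
In <stmts> → <rest> num <stmts>: add FIRST(num <stmts>) = { num }.
Union: FOLLOW(<rest>) = { #, +, id, num }.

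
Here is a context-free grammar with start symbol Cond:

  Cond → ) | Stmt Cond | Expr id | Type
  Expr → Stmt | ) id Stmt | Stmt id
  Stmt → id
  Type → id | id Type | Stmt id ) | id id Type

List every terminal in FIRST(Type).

Type → id contributes {id}.
Type → id Type contributes {id}.
From Type → Stmt id ): add FIRST(Stmt) = { id }.
Type → id id Type contributes {id}.
Union: FIRST(Type) = { id }.

{ id }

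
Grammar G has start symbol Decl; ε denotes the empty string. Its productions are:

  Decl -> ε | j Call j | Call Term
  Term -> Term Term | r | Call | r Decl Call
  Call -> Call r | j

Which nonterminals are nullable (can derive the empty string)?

Directly nullable (have an ε-production): Decl.
No other nonterminal has a production whose RHS symbols are all nullable.

{ Decl }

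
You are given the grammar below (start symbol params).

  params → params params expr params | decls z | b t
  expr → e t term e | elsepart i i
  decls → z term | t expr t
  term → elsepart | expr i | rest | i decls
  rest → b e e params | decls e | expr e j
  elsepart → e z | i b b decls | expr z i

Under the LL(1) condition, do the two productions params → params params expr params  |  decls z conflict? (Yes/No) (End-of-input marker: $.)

Yes

FIRST(params params expr params) = { b, t, z } and FIRST(decls z) = { t, z }.
Both contain t, so the two alternatives are not disjoint — LL(1) conflict.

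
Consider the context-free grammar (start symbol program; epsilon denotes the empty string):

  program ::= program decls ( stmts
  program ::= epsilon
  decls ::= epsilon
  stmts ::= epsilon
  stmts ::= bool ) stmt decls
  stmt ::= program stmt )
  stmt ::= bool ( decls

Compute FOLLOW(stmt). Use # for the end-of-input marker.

{ #, (, ), bool }

In stmts ::= bool ) stmt decls: add FIRST(decls)\{epsilon} = {  }.
  Since decls is nullable, also add FOLLOW(stmts) = { #, (, bool }.
In stmt ::= program stmt ): add FIRST()) = { ) }.
Union: FOLLOW(stmt) = { #, (, ), bool }.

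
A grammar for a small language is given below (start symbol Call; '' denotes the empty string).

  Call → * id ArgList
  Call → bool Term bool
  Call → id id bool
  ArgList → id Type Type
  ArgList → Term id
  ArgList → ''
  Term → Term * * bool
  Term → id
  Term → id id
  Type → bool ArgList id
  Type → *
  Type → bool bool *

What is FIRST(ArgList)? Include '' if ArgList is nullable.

{ id, '' }

ArgList → id Type Type contributes {id}.
From ArgList → Term id: add FIRST(Term) = { id }.
ArgList → '' contributes ''.
Union: FIRST(ArgList) = { id, '' }.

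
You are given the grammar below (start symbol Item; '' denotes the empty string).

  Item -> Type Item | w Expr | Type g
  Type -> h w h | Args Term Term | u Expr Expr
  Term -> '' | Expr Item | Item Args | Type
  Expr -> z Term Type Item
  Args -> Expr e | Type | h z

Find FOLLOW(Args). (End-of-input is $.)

{ g, h, u, w, z }

In Type -> Args Term Term: add FIRST(Term Term)\{''} = { h, u, w, z }.
  Since Term Term is nullable, also add FOLLOW(Type) = { g, h, u, w, z }.
In Term -> Item Args: Args is at the end, add FOLLOW(Term) = { g, h, u, w, z }.
Union: FOLLOW(Args) = { g, h, u, w, z }.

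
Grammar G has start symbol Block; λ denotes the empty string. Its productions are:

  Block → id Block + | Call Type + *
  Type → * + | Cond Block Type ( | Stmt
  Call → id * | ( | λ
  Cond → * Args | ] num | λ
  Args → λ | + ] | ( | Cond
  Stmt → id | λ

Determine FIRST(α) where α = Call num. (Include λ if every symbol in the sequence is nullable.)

{ (, id, num }

Add FIRST(Call)\{λ} = { (, id }; Call is nullable, continue.
num is a terminal; add {num} and stop.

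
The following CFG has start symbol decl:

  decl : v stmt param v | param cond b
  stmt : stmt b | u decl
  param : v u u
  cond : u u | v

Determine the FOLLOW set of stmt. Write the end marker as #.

{ b, v }

In decl : v stmt param v: add FIRST(param v) = { v }.
In stmt : stmt b: add FIRST(b) = { b }.
Union: FOLLOW(stmt) = { b, v }.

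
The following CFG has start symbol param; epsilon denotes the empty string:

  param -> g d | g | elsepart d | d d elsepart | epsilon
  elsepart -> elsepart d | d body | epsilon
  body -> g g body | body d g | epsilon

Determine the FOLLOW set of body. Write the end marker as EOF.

{ EOF, d }

In elsepart -> d body: body is at the end, add FOLLOW(elsepart) = { EOF, d }.
In body -> g g body: body is at the end, add FOLLOW(body) = { EOF, d }.
In body -> body d g: add FIRST(d g) = { d }.
Union: FOLLOW(body) = { EOF, d }.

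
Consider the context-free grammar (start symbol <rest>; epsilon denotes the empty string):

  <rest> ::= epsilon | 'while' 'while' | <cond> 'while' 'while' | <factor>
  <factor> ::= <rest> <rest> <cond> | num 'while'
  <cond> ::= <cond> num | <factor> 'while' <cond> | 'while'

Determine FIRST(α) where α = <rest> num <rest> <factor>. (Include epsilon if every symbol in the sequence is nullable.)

{ 'while', num }

Add FIRST(<rest>)\{epsilon} = { 'while', num }; <rest> is nullable, continue.
num is a terminal; add {num} and stop.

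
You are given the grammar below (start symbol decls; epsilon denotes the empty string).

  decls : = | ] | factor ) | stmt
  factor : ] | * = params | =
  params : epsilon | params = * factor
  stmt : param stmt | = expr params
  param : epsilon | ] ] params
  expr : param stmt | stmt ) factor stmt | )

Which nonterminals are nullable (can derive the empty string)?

{ param, params }

Directly nullable (have an epsilon-production): params, param.
No other nonterminal has a production whose RHS symbols are all nullable.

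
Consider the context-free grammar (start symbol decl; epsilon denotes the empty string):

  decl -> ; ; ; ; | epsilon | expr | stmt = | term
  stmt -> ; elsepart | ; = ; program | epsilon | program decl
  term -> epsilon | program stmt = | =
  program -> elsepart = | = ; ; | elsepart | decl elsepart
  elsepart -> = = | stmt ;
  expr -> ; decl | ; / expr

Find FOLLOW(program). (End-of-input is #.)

{ ;, = }

In stmt -> ; = ; program: program is at the end, add FOLLOW(stmt) = { ;, = }.
In stmt -> program decl: add FIRST(decl)\{epsilon} = { ;, = }.
  Since decl is nullable, also add FOLLOW(stmt) = { ;, = }.
In term -> program stmt =: add FIRST(stmt =) = { ;, = }.
Union: FOLLOW(program) = { ;, = }.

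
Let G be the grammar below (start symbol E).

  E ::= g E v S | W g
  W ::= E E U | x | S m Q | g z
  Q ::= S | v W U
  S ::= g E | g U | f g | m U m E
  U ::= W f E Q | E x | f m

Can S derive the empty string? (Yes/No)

No

No nonterminal in this grammar is nullable.
No production of S has an RHS whose symbols are all nullable, so S is not nullable.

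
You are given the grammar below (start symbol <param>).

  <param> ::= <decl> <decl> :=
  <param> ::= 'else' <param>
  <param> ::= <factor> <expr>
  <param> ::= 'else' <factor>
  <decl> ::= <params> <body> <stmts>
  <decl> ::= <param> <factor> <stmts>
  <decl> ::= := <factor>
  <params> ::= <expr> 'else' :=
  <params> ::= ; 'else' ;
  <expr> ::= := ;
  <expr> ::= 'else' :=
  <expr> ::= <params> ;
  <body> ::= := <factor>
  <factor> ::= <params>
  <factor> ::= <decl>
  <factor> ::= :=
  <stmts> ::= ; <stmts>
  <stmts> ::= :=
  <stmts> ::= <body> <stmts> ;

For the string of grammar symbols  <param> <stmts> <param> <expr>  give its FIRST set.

Add FIRST(<param>) = { 'else', :=, ; }; <param> is not nullable, stop.

{ 'else', :=, ; }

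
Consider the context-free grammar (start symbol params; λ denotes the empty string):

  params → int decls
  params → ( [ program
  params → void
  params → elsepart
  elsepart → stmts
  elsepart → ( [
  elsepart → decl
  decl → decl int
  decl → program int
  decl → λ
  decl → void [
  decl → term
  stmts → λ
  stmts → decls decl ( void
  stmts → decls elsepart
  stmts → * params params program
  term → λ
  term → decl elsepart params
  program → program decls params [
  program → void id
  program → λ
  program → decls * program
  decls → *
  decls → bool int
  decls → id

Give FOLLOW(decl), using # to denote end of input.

{ #, (, *, [, bool, id, int, void }

In elsepart → decl: decl is at the end, add FOLLOW(elsepart) = { #, (, *, [, bool, id, int, void }.
In decl → decl int: add FIRST(int) = { int }.
In stmts → decls decl ( void: add FIRST(( void) = { ( }.
In term → decl elsepart params: add FIRST(elsepart params)\{λ} = { (, *, bool, id, int, void }.
  Since elsepart params is nullable, also add FOLLOW(term) = { #, (, *, [, bool, id, int, void }.
Union: FOLLOW(decl) = { #, (, *, [, bool, id, int, void }.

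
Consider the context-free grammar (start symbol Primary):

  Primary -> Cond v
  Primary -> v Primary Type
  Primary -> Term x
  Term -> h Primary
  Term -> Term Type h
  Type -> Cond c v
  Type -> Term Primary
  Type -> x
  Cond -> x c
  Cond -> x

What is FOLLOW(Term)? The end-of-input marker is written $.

In Primary -> Term x: add FIRST(x) = { x }.
In Term -> Term Type h: add FIRST(Type h) = { h, x }.
In Type -> Term Primary: add FIRST(Primary) = { h, v, x }.
Union: FOLLOW(Term) = { h, v, x }.

{ h, v, x }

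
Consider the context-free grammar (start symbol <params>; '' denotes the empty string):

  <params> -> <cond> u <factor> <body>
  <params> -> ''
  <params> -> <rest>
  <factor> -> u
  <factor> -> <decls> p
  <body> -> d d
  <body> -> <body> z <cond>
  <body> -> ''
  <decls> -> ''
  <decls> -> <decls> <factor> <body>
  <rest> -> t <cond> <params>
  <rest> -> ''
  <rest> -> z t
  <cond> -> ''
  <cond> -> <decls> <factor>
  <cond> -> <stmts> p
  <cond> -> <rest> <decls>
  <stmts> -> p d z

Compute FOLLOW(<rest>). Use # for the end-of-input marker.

{ #, p, t, u, z }

In <params> -> <rest>: <rest> is at the end, add FOLLOW(<params>) = { #, p, t, u, z }.
In <cond> -> <rest> <decls>: add FIRST(<decls>)\{''} = { p, u }.
  Since <decls> is nullable, also add FOLLOW(<cond>) = { #, p, t, u, z }.
Union: FOLLOW(<rest>) = { #, p, t, u, z }.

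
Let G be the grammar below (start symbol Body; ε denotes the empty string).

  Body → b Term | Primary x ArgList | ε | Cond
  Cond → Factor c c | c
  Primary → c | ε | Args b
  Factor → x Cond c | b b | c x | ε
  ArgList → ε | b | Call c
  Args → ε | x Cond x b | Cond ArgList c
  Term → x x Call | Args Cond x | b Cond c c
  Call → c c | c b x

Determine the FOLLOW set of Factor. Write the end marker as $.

In Cond → Factor c c: add FIRST(c c) = { c }.
Union: FOLLOW(Factor) = { c }.

{ c }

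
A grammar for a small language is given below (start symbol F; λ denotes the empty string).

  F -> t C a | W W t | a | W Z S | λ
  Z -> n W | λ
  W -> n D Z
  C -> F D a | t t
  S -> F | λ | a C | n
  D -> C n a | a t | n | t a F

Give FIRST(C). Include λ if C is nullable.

From C -> F D a: F nullable, take FIRST(F) ∪ FIRST(D) = { a, n, t }.
C -> t t contributes {t}.
Union: FIRST(C) = { a, n, t }.

{ a, n, t }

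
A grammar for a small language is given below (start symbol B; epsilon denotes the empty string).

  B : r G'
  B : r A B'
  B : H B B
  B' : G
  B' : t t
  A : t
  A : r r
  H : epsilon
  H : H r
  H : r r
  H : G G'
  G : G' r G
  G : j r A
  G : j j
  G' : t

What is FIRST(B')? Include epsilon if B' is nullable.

{ j, t }

From B' : G: add FIRST(G) = { j, t }.
B' : t t contributes {t}.
Union: FIRST(B') = { j, t }.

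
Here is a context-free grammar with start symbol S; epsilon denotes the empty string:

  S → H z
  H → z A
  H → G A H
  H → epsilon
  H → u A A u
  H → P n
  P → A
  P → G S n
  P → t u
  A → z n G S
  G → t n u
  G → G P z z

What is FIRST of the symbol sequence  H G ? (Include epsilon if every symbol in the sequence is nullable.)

{ t, u, z }

Add FIRST(H)\{epsilon} = { t, u, z }; H is nullable, continue.
Add FIRST(G) = { t }; G is not nullable, stop.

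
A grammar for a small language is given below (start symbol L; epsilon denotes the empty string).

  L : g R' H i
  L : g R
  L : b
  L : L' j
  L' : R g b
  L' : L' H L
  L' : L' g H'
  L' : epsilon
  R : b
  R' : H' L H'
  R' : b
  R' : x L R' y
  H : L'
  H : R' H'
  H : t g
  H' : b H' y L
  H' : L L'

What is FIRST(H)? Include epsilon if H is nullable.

From H : L': add FIRST(L') = { b, g, j, t, x, epsilon } (including epsilon since L' is nullable).
From H : R' H': add FIRST(R') = { b, g, j, t, x }.
H : t g contributes {t}.
Union: FIRST(H) = { b, g, j, t, x, epsilon }.

{ b, g, j, t, x, epsilon }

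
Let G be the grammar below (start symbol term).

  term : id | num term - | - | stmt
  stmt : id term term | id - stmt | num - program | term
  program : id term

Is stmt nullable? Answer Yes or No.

No

No nonterminal in this grammar is nullable.
No production of stmt has an RHS whose symbols are all nullable, so stmt is not nullable.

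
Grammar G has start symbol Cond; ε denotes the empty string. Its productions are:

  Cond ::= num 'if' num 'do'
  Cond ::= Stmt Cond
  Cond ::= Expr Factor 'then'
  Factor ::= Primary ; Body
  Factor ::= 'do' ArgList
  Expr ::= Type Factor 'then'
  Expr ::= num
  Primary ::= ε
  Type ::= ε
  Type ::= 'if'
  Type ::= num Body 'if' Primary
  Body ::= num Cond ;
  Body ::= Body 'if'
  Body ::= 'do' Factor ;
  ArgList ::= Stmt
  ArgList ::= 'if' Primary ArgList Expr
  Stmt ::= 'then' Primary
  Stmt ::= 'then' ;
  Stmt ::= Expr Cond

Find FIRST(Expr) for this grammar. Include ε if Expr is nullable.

{ 'do', 'if', ;, num }

From Expr ::= Type Factor 'then': Type nullable, take FIRST(Type) ∪ FIRST(Factor) = { 'do', 'if', ;, num }.
Expr ::= num contributes {num}.
Union: FIRST(Expr) = { 'do', 'if', ;, num }.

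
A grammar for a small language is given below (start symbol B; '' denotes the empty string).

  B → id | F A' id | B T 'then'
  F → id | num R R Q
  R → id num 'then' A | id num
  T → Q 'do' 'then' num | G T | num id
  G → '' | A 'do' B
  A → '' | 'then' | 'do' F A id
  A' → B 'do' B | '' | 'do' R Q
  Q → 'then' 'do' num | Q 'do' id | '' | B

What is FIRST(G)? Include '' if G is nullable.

{ 'do', 'then', '' }

G → '' contributes ''.
From G → A 'do' B: A nullable, take FIRST(A) ∪ {'do'} = { 'do', 'then' }.
Union: FIRST(G) = { 'do', 'then', '' }.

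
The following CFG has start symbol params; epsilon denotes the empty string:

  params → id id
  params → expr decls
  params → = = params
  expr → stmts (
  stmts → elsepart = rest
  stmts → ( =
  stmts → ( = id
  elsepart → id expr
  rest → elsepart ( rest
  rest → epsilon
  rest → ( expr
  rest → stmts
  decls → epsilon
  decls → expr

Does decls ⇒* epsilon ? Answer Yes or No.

Yes

decls has an epsilon-production, so decls ⇒ epsilon.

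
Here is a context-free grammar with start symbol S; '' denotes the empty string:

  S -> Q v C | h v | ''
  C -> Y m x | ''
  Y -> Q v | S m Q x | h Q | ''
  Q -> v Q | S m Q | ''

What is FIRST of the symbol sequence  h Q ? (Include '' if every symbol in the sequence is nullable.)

{ h }

h is a terminal; add {h} and stop.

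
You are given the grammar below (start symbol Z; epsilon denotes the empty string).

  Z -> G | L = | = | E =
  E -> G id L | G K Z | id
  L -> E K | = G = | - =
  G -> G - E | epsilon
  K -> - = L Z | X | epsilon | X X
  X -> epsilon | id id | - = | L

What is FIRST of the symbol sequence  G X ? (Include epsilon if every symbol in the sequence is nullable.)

{ -, =, id, epsilon }

Add FIRST(G)\{epsilon} = { - }; G is nullable, continue.
Add FIRST(X)\{epsilon} = { -, =, id }; X is nullable, continue.
Every symbol is nullable, so include epsilon.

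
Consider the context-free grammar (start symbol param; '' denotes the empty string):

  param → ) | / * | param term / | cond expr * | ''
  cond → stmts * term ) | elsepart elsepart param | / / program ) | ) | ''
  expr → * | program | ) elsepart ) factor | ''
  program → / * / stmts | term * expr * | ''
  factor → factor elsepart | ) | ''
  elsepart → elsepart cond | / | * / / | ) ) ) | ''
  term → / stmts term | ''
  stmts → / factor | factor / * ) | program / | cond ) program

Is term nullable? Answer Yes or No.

Yes

term has an ''-production, so term ⇒ ''.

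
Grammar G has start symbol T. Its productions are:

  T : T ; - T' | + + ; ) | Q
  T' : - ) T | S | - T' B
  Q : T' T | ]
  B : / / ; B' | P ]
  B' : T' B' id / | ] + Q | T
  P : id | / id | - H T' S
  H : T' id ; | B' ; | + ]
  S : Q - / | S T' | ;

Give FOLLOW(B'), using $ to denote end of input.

{ $, +, -, /, ;, ], id }

In B : / / ; B': B' is at the end, add FOLLOW(B) = { $, +, -, /, ;, ], id }.
In B' : T' B' id /: add FIRST(id /) = { id }.
In H : B' ;: add FIRST(;) = { ; }.
Union: FOLLOW(B') = { $, +, -, /, ;, ], id }.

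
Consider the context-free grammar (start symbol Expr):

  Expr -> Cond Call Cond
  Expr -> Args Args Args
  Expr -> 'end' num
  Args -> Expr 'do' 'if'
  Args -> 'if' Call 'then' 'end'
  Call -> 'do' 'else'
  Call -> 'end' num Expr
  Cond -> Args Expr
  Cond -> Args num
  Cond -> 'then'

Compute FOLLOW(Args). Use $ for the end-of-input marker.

In Expr -> Args Args Args: add FIRST(Args Args) = { 'end', 'if', 'then' }.
In Expr -> Args Args Args: add FIRST(Args) = { 'end', 'if', 'then' }.
In Expr -> Args Args Args: Args is at the end, add FOLLOW(Expr) = { $, 'do', 'end', 'if', 'then' }.
In Cond -> Args Expr: add FIRST(Expr) = { 'end', 'if', 'then' }.
In Cond -> Args num: add FIRST(num) = { num }.
Union: FOLLOW(Args) = { $, 'do', 'end', 'if', 'then', num }.

{ $, 'do', 'end', 'if', 'then', num }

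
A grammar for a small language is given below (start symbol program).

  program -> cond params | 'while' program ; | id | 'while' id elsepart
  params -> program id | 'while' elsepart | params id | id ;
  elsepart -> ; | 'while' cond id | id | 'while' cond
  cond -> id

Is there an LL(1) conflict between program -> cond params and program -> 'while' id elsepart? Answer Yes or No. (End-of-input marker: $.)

No

FIRST(cond params) = { id } and FIRST('while' id elsepart) = { 'while' }.
The FIRST sets are disjoint and neither alternative is nullable — no conflict.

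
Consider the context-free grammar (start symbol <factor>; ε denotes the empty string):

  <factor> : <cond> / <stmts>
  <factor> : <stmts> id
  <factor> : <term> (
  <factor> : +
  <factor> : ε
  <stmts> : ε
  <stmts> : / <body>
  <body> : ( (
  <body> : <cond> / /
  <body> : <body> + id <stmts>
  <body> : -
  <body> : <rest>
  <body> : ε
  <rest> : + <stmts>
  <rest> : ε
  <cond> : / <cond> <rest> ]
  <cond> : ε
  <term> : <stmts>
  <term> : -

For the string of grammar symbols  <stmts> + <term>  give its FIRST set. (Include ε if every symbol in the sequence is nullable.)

{ +, / }

Add FIRST(<stmts>)\{ε} = { / }; <stmts> is nullable, continue.
+ is a terminal; add {+} and stop.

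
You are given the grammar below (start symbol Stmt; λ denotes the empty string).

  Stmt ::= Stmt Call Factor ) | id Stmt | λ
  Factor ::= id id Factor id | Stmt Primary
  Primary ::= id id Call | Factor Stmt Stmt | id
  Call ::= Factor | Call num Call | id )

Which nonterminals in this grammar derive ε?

Directly nullable (have an λ-production): Stmt.
No other nonterminal has a production whose RHS symbols are all nullable.

{ Stmt }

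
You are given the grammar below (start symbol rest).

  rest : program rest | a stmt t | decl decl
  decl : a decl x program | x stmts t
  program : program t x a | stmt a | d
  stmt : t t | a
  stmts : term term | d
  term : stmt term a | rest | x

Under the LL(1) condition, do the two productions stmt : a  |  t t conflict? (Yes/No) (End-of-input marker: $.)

No

FIRST(a) = { a } and FIRST(t t) = { t }.
The FIRST sets are disjoint and neither alternative is nullable — no conflict.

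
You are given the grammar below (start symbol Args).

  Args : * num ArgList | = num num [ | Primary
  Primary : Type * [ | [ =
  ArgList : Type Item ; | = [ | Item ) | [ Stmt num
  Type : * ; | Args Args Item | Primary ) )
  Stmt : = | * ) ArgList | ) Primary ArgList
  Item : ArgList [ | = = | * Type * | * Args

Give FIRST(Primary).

{ *, =, [ }

From Primary : Type * [: add FIRST(Type) = { *, =, [ }.
Primary : [ = contributes {[}.
Union: FIRST(Primary) = { *, =, [ }.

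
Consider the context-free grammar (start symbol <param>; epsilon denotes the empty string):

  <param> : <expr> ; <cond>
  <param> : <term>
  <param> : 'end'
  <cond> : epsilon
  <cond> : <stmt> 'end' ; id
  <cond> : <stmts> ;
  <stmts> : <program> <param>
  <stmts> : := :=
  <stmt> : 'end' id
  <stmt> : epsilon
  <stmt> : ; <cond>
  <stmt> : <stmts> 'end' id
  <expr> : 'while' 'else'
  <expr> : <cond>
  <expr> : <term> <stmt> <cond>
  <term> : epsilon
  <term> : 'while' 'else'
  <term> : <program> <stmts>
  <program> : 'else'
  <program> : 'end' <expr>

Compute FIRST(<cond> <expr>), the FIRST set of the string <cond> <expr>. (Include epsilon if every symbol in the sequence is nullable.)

{ 'else', 'end', 'while', :=, ;, epsilon }

Add FIRST(<cond>)\{epsilon} = { 'else', 'end', :=, ; }; <cond> is nullable, continue.
Add FIRST(<expr>)\{epsilon} = { 'else', 'end', 'while', :=, ; }; <expr> is nullable, continue.
Every symbol is nullable, so include epsilon.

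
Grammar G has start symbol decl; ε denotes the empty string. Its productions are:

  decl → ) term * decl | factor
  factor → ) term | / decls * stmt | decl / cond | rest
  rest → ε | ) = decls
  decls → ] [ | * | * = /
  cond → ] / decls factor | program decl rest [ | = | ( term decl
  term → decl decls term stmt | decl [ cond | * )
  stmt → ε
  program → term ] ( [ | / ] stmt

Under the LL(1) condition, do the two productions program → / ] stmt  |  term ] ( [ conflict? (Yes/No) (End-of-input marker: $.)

Yes

FIRST(/ ] stmt) = { / } and FIRST(term ] ( [) = { ), *, /, [, ] }.
Both contain /, so the two alternatives are not disjoint — LL(1) conflict.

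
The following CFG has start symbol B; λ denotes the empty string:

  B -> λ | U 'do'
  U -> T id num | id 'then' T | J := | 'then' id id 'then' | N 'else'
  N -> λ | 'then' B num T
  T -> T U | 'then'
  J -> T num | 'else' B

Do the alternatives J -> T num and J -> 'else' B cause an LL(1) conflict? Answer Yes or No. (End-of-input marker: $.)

No

FIRST(T num) = { 'then' } and FIRST('else' B) = { 'else' }.
The FIRST sets are disjoint and neither alternative is nullable — no conflict.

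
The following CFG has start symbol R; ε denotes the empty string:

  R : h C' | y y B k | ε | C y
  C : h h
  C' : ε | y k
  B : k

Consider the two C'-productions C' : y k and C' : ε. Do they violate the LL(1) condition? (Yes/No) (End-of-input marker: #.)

No

FIRST(y k) = { y } and FIRST(ε) = { ε }.
The second is nullable but FOLLOW(C') = { # } is disjoint from FIRST of the first.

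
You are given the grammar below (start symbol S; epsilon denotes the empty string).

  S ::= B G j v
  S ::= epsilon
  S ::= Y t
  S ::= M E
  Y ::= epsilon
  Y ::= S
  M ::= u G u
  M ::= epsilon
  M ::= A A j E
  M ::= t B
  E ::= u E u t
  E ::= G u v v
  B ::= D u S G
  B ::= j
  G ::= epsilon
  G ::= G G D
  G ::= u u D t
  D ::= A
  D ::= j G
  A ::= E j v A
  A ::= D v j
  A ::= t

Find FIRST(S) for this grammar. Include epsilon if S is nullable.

{ j, t, u, epsilon }

From S ::= B G j v: add FIRST(B) = { j, t, u }.
S ::= epsilon contributes epsilon.
From S ::= Y t: Y nullable, take FIRST(Y) ∪ {t} = { j, t, u }.
From S ::= M E: M nullable, take FIRST(M) ∪ FIRST(E) = { j, t, u }.
Union: FIRST(S) = { j, t, u, epsilon }.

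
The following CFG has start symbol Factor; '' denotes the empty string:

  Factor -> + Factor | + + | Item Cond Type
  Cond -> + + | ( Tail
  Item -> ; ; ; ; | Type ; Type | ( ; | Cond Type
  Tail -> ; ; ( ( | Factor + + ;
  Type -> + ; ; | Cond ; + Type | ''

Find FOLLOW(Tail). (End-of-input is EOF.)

{ EOF, (, +, ; }

In Cond -> ( Tail: Tail is at the end, add FOLLOW(Cond) = { EOF, (, +, ; }.
Union: FOLLOW(Tail) = { EOF, (, +, ; }.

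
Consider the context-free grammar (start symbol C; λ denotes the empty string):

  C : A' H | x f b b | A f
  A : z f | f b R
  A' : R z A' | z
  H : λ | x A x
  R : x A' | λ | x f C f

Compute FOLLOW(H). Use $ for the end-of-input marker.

In C : A' H: H is at the end, add FOLLOW(C) = { $, f }.
Union: FOLLOW(H) = { $, f }.

{ $, f }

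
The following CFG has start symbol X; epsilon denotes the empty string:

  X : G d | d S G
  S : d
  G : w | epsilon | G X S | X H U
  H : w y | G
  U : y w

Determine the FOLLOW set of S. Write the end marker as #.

In X : d S G: add FIRST(G)\{epsilon} = { d, w }.
  Since G is nullable, also add FOLLOW(X) = { #, d, w, y }.
In G : G X S: S is at the end, add FOLLOW(G) = { #, d, w, y }.
Union: FOLLOW(S) = { #, d, w, y }.

{ #, d, w, y }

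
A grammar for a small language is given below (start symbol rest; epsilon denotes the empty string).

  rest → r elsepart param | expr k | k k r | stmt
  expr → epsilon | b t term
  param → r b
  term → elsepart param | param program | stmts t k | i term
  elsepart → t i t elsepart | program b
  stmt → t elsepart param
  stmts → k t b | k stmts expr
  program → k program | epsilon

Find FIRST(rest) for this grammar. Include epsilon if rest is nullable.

{ b, k, r, t }

rest → r elsepart param contributes {r}.
From rest → expr k: expr nullable, take FIRST(expr) ∪ {k} = { b, k }.
rest → k k r contributes {k}.
From rest → stmt: add FIRST(stmt) = { t }.
Union: FIRST(rest) = { b, k, r, t }.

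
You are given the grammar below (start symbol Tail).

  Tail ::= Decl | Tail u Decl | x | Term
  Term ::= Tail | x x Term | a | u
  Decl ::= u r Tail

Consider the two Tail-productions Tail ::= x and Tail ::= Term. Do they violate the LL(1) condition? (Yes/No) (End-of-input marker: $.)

FIRST(x) = { x } and FIRST(Term) = { a, u, x }.
Both contain x, so the two alternatives are not disjoint — LL(1) conflict.

Yes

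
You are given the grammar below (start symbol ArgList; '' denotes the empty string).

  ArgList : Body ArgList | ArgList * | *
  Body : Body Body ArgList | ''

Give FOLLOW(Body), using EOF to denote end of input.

{ * }

In ArgList : Body ArgList: add FIRST(ArgList) = { * }.
In Body : Body Body ArgList: add FIRST(Body ArgList) = { * }.
In Body : Body Body ArgList: add FIRST(ArgList) = { * }.
Union: FOLLOW(Body) = { * }.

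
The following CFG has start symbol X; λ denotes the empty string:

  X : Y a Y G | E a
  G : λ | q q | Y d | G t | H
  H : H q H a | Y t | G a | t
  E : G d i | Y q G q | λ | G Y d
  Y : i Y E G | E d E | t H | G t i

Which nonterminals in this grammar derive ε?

Directly nullable (have an λ-production): G, E.
No other nonterminal has a production whose RHS symbols are all nullable.

{ E, G }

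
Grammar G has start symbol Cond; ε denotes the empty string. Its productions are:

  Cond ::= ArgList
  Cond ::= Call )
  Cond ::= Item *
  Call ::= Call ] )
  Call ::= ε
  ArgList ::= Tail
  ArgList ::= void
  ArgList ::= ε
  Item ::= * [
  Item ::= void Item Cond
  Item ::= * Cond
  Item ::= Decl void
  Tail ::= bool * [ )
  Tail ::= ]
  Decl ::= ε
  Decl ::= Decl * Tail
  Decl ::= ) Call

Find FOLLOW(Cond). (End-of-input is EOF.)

Cond is the start symbol, so EOF ∈ FOLLOW(Cond).
In Item ::= void Item Cond: Cond is at the end, add FOLLOW(Item) = { ), *, ], bool, void }.
In Item ::= * Cond: Cond is at the end, add FOLLOW(Item) = { ), *, ], bool, void }.
Union: FOLLOW(Cond) = { EOF, ), *, ], bool, void }.

{ EOF, ), *, ], bool, void }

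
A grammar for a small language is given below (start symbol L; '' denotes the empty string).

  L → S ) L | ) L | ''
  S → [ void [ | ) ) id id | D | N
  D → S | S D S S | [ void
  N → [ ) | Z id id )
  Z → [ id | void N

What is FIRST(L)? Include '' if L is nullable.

From L → S ) L: add FIRST(S) = { ), [, void }.
L → ) L contributes {)}.
L → '' contributes ''.
Union: FIRST(L) = { ), [, void, '' }.

{ ), [, void, '' }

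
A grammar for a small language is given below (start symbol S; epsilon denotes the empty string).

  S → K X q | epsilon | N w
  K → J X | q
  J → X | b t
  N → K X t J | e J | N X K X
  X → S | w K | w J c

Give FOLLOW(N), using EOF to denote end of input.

In S → N w: add FIRST(w) = { w }.
In N → N X K X: add FIRST(X K X)\{epsilon} = { b, e, q, t, w }.
  Since X K X is nullable, also add FOLLOW(N) = { b, e, q, t, w }.
Union: FOLLOW(N) = { b, e, q, t, w }.

{ b, e, q, t, w }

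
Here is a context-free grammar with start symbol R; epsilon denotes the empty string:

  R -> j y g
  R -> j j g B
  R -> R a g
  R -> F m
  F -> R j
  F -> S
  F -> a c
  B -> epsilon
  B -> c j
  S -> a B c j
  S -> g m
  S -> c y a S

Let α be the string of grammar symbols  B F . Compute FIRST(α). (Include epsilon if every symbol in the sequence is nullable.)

{ a, c, g, j }

Add FIRST(B)\{epsilon} = { c }; B is nullable, continue.
Add FIRST(F) = { a, c, g, j }; F is not nullable, stop.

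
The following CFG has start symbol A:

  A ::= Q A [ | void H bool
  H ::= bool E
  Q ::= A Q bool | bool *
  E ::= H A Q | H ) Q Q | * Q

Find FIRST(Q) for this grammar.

From Q ::= A Q bool: add FIRST(A) = { bool, void }.
Q ::= bool * contributes {bool}.
Union: FIRST(Q) = { bool, void }.

{ bool, void }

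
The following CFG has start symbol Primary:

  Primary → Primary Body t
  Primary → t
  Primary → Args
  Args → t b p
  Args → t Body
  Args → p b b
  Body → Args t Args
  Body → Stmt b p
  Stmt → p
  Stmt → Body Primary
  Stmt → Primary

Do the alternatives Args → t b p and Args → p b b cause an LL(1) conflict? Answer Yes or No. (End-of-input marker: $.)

No

FIRST(t b p) = { t } and FIRST(p b b) = { p }.
The FIRST sets are disjoint and neither alternative is nullable — no conflict.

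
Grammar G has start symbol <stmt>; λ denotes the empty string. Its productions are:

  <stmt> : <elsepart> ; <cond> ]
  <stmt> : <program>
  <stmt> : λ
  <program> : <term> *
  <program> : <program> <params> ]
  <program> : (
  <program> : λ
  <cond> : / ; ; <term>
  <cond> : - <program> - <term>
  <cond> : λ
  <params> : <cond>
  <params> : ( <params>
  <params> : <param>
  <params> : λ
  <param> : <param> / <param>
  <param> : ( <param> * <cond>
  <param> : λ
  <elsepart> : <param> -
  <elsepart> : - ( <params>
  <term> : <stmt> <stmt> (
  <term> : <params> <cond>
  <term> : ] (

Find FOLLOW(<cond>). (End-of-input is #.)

In <stmt> : <elsepart> ; <cond> ]: add FIRST(]) = { ] }.
In <params> : <cond>: <cond> is at the end, add FOLLOW(<params>) = { *, -, /, ;, ] }.
In <param> : ( <param> * <cond>: <cond> is at the end, add FOLLOW(<param>) = { *, -, /, ;, ] }.
In <term> : <params> <cond>: <cond> is at the end, add FOLLOW(<term>) = { *, -, /, ;, ] }.
Union: FOLLOW(<cond>) = { *, -, /, ;, ] }.

{ *, -, /, ;, ] }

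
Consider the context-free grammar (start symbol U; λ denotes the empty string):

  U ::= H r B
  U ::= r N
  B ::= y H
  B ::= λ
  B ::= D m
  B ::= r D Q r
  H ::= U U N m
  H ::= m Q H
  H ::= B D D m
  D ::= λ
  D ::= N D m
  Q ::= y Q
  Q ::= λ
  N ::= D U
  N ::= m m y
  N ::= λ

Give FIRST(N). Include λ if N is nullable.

{ m, r, y, λ }

From N ::= D U: D nullable, take FIRST(D) ∪ FIRST(U) = { m, r, y }.
N ::= m m y contributes {m}.
N ::= λ contributes λ.
Union: FIRST(N) = { m, r, y, λ }.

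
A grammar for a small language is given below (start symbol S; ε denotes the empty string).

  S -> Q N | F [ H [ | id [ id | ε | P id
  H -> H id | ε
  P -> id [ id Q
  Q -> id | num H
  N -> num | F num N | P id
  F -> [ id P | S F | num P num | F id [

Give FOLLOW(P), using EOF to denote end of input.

In S -> P id: add FIRST(id) = { id }.
In N -> P id: add FIRST(id) = { id }.
In F -> [ id P: P is at the end, add FOLLOW(F) = { [, id, num }.
In F -> num P num: add FIRST(num) = { num }.
Union: FOLLOW(P) = { [, id, num }.

{ [, id, num }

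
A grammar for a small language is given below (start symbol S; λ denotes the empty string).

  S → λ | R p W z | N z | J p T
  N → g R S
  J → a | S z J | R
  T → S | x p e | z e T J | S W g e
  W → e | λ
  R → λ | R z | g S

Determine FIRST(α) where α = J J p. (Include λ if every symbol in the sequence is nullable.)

Add FIRST(J)\{λ} = { a, g, p, z }; J is nullable, continue.
Add FIRST(J)\{λ} = { a, g, p, z }; J is nullable, continue.
p is a terminal; add {p} and stop.

{ a, g, p, z }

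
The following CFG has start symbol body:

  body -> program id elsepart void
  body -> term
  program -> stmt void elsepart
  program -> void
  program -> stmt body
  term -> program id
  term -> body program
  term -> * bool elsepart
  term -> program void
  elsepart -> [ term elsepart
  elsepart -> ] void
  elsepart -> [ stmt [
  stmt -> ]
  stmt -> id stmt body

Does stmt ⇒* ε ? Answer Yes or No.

No nonterminal in this grammar is nullable.
No production of stmt has an RHS whose symbols are all nullable, so stmt is not nullable.

No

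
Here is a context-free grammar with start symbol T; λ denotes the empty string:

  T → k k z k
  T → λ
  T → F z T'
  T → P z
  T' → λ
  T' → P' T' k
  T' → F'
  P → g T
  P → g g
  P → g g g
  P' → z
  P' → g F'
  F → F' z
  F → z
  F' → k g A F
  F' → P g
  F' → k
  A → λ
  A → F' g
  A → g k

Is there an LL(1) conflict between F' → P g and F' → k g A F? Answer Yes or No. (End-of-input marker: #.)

FIRST(P g) = { g } and FIRST(k g A F) = { k }.
The FIRST sets are disjoint and neither alternative is nullable — no conflict.

No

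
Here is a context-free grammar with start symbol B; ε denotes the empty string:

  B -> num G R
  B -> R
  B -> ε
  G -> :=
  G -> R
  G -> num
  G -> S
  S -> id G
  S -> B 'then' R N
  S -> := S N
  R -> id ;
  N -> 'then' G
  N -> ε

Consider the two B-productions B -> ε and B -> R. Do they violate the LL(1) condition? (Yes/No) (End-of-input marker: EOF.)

No

FIRST(ε) = { ε } and FIRST(R) = { id }.
The first is nullable but FOLLOW(B) = { EOF, 'then' } is disjoint from FIRST of the second.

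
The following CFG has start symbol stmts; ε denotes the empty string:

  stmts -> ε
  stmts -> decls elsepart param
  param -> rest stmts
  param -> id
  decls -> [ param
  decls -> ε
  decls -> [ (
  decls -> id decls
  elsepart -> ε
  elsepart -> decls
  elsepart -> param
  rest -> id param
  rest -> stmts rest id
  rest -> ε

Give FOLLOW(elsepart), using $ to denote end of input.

{ $, [, id }

In stmts -> decls elsepart param: add FIRST(param)\{ε} = { [, id }.
  Since param is nullable, also add FOLLOW(stmts) = { $, [, id }.
Union: FOLLOW(elsepart) = { $, [, id }.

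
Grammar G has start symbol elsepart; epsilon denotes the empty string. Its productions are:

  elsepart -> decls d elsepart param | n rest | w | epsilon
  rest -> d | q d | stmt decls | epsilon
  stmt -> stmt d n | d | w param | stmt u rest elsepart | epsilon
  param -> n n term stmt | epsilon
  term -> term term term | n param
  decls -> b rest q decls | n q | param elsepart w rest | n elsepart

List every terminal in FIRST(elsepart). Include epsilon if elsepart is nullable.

From elsepart -> decls d elsepart param: add FIRST(decls) = { b, n, w }.
elsepart -> n rest contributes {n}.
elsepart -> w contributes {w}.
elsepart -> epsilon contributes epsilon.
Union: FIRST(elsepart) = { b, n, w, epsilon }.

{ b, n, w, epsilon }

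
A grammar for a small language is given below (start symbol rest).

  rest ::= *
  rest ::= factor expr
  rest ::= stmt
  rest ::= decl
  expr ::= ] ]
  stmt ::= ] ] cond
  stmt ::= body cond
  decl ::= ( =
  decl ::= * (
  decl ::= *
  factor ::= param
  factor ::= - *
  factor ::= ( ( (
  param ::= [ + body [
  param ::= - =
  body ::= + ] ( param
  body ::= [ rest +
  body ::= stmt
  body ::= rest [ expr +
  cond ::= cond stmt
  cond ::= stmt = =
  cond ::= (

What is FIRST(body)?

body ::= + ] ( param contributes {+}.
body ::= [ rest + contributes {[}.
From body ::= stmt: add FIRST(stmt) = { (, *, +, -, [, ] }.
From body ::= rest [ expr +: add FIRST(rest) = { (, *, +, -, [, ] }.
Union: FIRST(body) = { (, *, +, -, [, ] }.

{ (, *, +, -, [, ] }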